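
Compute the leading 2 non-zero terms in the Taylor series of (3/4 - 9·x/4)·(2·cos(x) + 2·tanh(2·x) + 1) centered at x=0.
9/4 - 15·x/4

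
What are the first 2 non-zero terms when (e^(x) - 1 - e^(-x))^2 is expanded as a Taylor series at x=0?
1 - 4·x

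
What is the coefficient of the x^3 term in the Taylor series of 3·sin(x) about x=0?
Expand to order 3: 3·sin(x) = -x^3/2 + 3·x + O(x^4).
The coefficient of x^3 is -1/2.

Final answer: -1/2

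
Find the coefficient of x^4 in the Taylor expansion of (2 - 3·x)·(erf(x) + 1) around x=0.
Expand to order 4: (2 - 3·x)·(erf(x) + 1) = 2·x^4/√(π) - 4·x^3/(3·√(π)) - 6·x^2/√(π) + x·(-3 + 4/√(π)) + 2 + O(x^5).
The coefficient of x^4 is 2/√(π).

Final answer: 2/√(π)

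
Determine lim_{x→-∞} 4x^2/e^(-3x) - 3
The quotient is an ∞/∞ indeterminate form as x → -∞.
Compare growth rates of the dominant terms (exponentials ≫ polynomials ≫ logarithms), or apply L'Hôpital's rule; the quotient → 0.
Adding the constant: 0 - 3 = -3. Limit = -3.

Final answer: -3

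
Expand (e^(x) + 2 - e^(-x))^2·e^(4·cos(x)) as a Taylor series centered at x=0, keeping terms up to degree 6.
-23·x^6·e^(4)/45 + 221·x^5·e^(4)/15 + 2·x^4·e^(4) - 44·x^3·e^(4)/3 - 4·x^2·e^(4) + 8·x·e^(4) + 4·e^(4)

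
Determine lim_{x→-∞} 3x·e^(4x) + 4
The product is a 0·∞ indeterminate form at x → -∞.
Rewrite the product as 3x / e^(-4x) (an ∞/∞ form) and apply L'Hôpital, or use the standard hierarchy e^(4|x|) ≫ |x| as x → -∞.
The indeterminate product → 0, so the limit = 4.

Final answer: 4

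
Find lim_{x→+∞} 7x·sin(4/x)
As x → +∞: let u = 4/x → 0⁺; then 7·x·sin(4/x) = 7·4·sin(u)/u → 7·4·1 = 28.
Limit = 28.

Final answer: 28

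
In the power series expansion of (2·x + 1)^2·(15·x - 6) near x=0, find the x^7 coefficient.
Expand to order 7: (2·x + 1)^2·(15·x - 6) = 60·x^3 + 36·x^2 - 9·x - 6 + O(x^8).
The coefficient of x^7 is 0.

Final answer: 0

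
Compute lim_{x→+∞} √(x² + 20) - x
This is an ∞ − ∞ indeterminate form.
Multiply and divide by the conjugate √(x²+20) + x; the x² terms cancel, leaving 20/(√(x²+20)+x) → 0.
Limit = 0.

Final answer: 0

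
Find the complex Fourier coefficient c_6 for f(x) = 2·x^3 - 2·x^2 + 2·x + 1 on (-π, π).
Compute the real Fourier coefficients first: a_6 = -2/9, b_6 = -2·π^2/3 - 5/9.
Then c_6 = (a_6 − i·b_6)/2 = -1/9 + 5·i/18 + i·π^2/3.

Final answer: -1/9 + 5·i/18 + i·π^2/3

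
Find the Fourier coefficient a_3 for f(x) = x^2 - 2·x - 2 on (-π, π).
a_3 = (1/π) ∫_{-π}^{π} f(x)·cos(3x) dx.
Evaluate the integral (use parity and integration by parts as needed): a_3 = -4/9.

Final answer: -4/9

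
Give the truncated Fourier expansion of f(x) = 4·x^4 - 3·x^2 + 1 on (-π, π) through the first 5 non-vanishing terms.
(204 - 32·π^2)·cos(x) + (-15 + 8·π^2)·cos(2·x) + (100/27 - 32·π^2/9)·cos(3·x) + (-3/2 + 2·π^2)·cos(4·x) - π^2 + 1 + 4·π^4/5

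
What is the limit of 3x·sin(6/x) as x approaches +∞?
As x → +∞: let u = 6/x → 0⁺; then 3·x·sin(6/x) = 3·6·sin(u)/u → 3·6·1 = 18.
Limit = 18.

Final answer: 18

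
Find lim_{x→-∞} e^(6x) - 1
Evaluate the dominant behaviour as x → -∞; each term tends to a finite value or vanishes.
Limit = -1.

Final answer: -1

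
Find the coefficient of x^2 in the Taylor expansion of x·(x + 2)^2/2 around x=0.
Expand to order 2: x·(x + 2)^2/2 = 2·x^2 + 2·x + O(x^3).
The coefficient of x^2 is 2.

Final answer: 2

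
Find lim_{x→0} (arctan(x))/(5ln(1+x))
Both numerator and denominator → 0 as x → 0; this is a 0/0 indeterminate form.
Expand each to leading order near x = 0: numerator ~ x, denominator ~ 5·x.
The limit of the ratio is 1/5.

Final answer: 1/5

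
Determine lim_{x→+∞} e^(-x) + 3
Evaluate the dominant behaviour as x → +∞; each term tends to a finite value or vanishes.
Limit = 3.

Final answer: 3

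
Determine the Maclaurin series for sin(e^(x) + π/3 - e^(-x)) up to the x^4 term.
-x^3/2 - √(3)·x^2 + x + √(3)/2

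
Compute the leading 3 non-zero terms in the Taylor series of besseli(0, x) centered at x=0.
x^4/64 + x^2/4 + 1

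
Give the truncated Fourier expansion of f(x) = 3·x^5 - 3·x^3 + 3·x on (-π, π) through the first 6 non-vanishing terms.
(-126·π^2 + 6·π^4 + 762)·sin(x) + (-3·π^4 - 30 + 18·π^2)·sin(2·x) + (-58·π^2/9 + 170/27 + 2·π^4)·sin(3·x) + (-3·π^4/2 - 177/64 + 27·π^2/8)·sin(4·x) + (-54·π^2/25 + 1074/625 + 6·π^4/5)·sin(5·x) + (-π^4 - 34/27 + 14·π^2/9)·sin(6·x)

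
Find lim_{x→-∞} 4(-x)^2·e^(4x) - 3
The product is a 0·∞ indeterminate form at x → -∞.
Rewrite the product as 4(-x)^2 / e^(-4x) (an ∞/∞ form) and apply L'Hôpital, or use the standard hierarchy e^(4|x|) ≫ |(-x)^2| as x → -∞.
The indeterminate product → 0, so the limit = -3.

Final answer: -3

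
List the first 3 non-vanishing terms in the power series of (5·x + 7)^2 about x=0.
25·x^2 + 70·x + 49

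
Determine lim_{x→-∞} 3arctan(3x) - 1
Evaluate the dominant behaviour as x → -∞; each term tends to a finite value or vanishes.
Limit = -3·π/2 - 1.

Final answer: -3·π/2 - 1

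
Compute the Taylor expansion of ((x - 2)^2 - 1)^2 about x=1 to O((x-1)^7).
4·(x - 1)^2 - 4·(x - 1)^3 + (x - 1)^4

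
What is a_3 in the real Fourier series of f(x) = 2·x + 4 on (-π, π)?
a_3 = (1/π) ∫_{-π}^{π} f(x)·cos(3x) dx.
Evaluate the integral (use parity and integration by parts as needed): a_3 = 0.

Final answer: 0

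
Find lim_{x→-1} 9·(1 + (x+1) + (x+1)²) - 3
Direct substitution at x = -1 gives 6.

Final answer: 6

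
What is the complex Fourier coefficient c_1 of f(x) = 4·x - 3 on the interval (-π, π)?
Compute the real Fourier coefficients first: a_1 = 0, b_1 = 8.
Then c_1 = (a_1 − i·b_1)/2 = -4·i.

Final answer: -4·i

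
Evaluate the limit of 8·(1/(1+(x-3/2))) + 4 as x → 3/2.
Direct substitution at x = 3/2 gives 12.

Final answer: 12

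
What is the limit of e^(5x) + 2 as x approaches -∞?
Evaluate the dominant behaviour as x → -∞; each term tends to a finite value or vanishes.
Limit = 2.

Final answer: 2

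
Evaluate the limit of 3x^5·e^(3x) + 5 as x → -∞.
The product is a 0·∞ indeterminate form at x → -∞.
Rewrite the product as 3x^5 / e^(-3x) (an ∞/∞ form) and apply L'Hôpital, or use the standard hierarchy e^(3|x|) ≫ |x^5| as x → -∞.
The indeterminate product → 0, so the limit = 5.

Final answer: 5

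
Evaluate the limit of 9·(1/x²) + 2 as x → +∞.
Evaluate the dominant behaviour as x → +∞; each term tends to a finite value or vanishes.
Limit = 2.

Final answer: 2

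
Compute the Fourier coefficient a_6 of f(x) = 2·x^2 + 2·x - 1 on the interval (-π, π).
a_6 = (1/π) ∫_{-π}^{π} f(x)·cos(6x) dx.
Evaluate the integral (use parity and integration by parts as needed): a_6 = 2/9.

Final answer: 2/9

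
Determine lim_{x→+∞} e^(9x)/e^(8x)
This is an ∞/∞ indeterminate form as x → +∞.
Rewrite e^(9x)/e^(8x) = e^((9−8)x) = e^(x); the exponent coefficient is 1 > 0 so e^(x) → ∞.
Limit = ∞.

Final answer: ∞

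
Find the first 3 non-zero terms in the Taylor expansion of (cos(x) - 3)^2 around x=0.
x^4/12 + 2·x^2 + 4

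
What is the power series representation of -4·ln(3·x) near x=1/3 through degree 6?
-12·(x - 1/3) + 18·(x - 1/3)^2 - 36·(x - 1/3)^3 + 81·(x - 1/3)^4 - 972·(x - 1/3)^5/5 + 486·(x - 1/3)^6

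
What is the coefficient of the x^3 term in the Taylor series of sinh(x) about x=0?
Expand to order 3: sinh(x) = x^3/6 + x + O(x^4).
The coefficient of x^3 is 1/6.

Final answer: 1/6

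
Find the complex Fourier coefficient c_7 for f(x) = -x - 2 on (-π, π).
Compute the real Fourier coefficients first: a_7 = 0, b_7 = -2/7.
Then c_7 = (a_7 − i·b_7)/2 = i/7.

Final answer: i/7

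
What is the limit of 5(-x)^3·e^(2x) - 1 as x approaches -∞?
The product is a 0·∞ indeterminate form at x → -∞.
Rewrite the product as 5(-x)^3 / e^(-2x) (an ∞/∞ form) and apply L'Hôpital, or use the standard hierarchy e^(2|x|) ≫ |(-x)^3| as x → -∞.
The indeterminate product → 0, so the limit = -1.

Final answer: -1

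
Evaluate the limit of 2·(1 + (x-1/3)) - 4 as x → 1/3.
Direct substitution at x = 1/3 gives -2.

Final answer: -2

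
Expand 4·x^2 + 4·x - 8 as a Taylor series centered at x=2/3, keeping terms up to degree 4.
-32/9 + 28·(x - 2/3)/3 + 4·(x - 2/3)^2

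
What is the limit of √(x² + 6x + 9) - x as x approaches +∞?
As x → +∞: multiply by the conjugate to get (6x+9)/(√(x²+6x+9)+x); the denominator ~ 2x, so the limit is 6/2 = 3.
Limit = 3.

Final answer: 3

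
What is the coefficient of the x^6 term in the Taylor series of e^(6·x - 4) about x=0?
Expand to order 6: e^(6·x - 4) = 324·x^6·e^(-4)/5 + 324·x^5·e^(-4)/5 + 54·x^4·e^(-4) + 36·x^3·e^(-4) + 18·x^2·e^(-4) + 6·x·e^(-4) + e^(-4) + O(x^7).
The coefficient of x^6 is 324·e^(-4)/5.

Final answer: 324·e^(-4)/5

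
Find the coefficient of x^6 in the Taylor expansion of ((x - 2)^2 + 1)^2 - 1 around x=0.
Expand to order 6: ((x - 2)^2 + 1)^2 - 1 = x^4 - 8·x^3 + 26·x^2 - 40·x + 24 + O(x^7).
The coefficient of x^6 is 0.

Final answer: 0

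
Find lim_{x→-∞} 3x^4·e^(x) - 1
The product is a 0·∞ indeterminate form at x → -∞.
Rewrite the product as 3x^4 / e^(-x) (an ∞/∞ form) and apply L'Hôpital, or use the standard hierarchy e^(|x|) ≫ |x^4| as x → -∞.
The indeterminate product → 0, so the limit = -1.

Final answer: -1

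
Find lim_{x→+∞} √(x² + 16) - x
This is an ∞ − ∞ indeterminate form.
Multiply and divide by the conjugate √(x²+16) + x; the x² terms cancel, leaving 16/(√(x²+16)+x) → 0.
Limit = 0.

Final answer: 0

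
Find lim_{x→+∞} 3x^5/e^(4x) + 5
The quotient is an ∞/∞ indeterminate form as x → +∞.
The exponential denominator e^(4x) dominates the polynomial numerator (e^x ≫ x^5 as x → ∞), so the quotient → 0.
Adding the constant: 0 + 5 = 5. Limit = 5.

Final answer: 5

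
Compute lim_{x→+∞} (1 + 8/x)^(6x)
As x → +∞: write (1 + 8/x)^(6x) = ((1 + 8/x)^x)^6 → (e^8)^6 = e^48.
Limit = e^(48).

Final answer: e^(48)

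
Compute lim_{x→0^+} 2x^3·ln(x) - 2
The product is a 0·∞ indeterminate form at x → 0⁺.
Rewrite the product as 2·ln(x) / x^(-3) and apply L'Hôpital, or use the standard hierarchy x^(-3) ≫ |ln x| as x → 0⁺.
The indeterminate product → 0, so the limit = -2.

Final answer: -2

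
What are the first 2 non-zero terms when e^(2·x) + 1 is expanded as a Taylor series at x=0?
2·x + 2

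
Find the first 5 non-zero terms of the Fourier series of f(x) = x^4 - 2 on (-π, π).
(48 - 8·π^2)·cos(x) + (-3 + 2·π^2)·cos(2·x) + (16/27 - 8·π^2/9)·cos(3·x) + (-3/16 + π^2/2)·cos(4·x) - 2 + π^4/5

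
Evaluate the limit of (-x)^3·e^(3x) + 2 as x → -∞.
The product is a 0·∞ indeterminate form at x → -∞.
Rewrite the product as (-x)^3 / e^(-3x) (an ∞/∞ form) and apply L'Hôpital, or use the standard hierarchy e^(3|x|) ≫ |(-x)^3| as x → -∞.
The indeterminate product → 0, so the limit = 2.

Final answer: 2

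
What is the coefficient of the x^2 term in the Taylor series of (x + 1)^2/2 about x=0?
Expand to order 2: (x + 1)^2/2 = x^2/2 + x + 1/2 + O(x^3).
The coefficient of x^2 is 1/2.

Final answer: 1/2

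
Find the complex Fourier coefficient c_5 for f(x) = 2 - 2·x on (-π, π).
Compute the real Fourier coefficients first: a_5 = 0, b_5 = -4/5.
Then c_5 = (a_5 − i·b_5)/2 = 2·i/5.

Final answer: 2·i/5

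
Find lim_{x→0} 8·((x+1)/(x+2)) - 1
Direct substitution at x = 0 gives 3.

Final answer: 3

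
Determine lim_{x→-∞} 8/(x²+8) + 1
Evaluate the dominant behaviour as x → -∞; each term tends to a finite value or vanishes.
Limit = 1.

Final answer: 1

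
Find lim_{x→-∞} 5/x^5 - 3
Evaluate the dominant behaviour as x → -∞; each term tends to a finite value or vanishes.
Limit = -3.

Final answer: -3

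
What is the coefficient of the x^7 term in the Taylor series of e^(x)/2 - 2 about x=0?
Expand to order 7: e^(x)/2 - 2 = x^7/10080 + x^6/1440 + x^5/240 + x^4/48 + x^3/12 + x^2/4 + x/2 - 3/2 + O(x^8).
The coefficient of x^7 is 1/10080.

Final answer: 1/10080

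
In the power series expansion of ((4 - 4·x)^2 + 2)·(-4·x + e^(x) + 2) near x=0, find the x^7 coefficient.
Expand to order 7: ((4 - 4·x)^2 + 2)·(-4·x + e^(x) + 2) = 233·x^7/2520 + 17·x^6/40 + 89·x^5/60 + 41·x^4/12 - 61·x^3 + 153·x^2 - 150·x + 54 + O(x^8).
The coefficient of x^7 is 233/2520.

Final answer: 233/2520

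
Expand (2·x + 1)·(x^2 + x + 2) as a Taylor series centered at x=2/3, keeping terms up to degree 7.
196/27 + 35·(x - 2/3)/3 + 7·(x - 2/3)^2 + 2·(x - 2/3)^3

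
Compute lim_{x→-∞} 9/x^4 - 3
Evaluate the dominant behaviour as x → -∞; each term tends to a finite value or vanishes.
Limit = -3.

Final answer: -3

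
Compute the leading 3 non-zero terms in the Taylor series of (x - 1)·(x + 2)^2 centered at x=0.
x^3 + 3·x^2 - 4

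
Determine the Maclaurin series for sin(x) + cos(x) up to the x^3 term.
-x^3/6 - x^2/2 + x + 1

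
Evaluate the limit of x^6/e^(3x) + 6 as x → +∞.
The quotient is an ∞/∞ indeterminate form as x → +∞.
The exponential denominator e^(3x) dominates the polynomial numerator (e^x ≫ x^6 as x → ∞), so the quotient → 0.
Adding the constant: 0 + 6 = 6. Limit = 6.

Final answer: 6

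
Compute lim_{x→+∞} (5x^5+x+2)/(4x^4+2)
This is an ∞/∞ indeterminate form as x → +∞.
Divide numerator and denominator by x^5 and let the lower-order terms vanish; the numerator's degree 5 exceeds the denominator's degree 4, so the quotient diverges.
Limit = ∞.

Final answer: ∞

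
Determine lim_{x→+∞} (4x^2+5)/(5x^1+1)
This is an ∞/∞ indeterminate form as x → +∞.
Divide numerator and denominator by x^2 and let the lower-order terms vanish; the numerator's degree 2 exceeds the denominator's degree 1, so the quotient diverges.
Limit = ∞.

Final answer: ∞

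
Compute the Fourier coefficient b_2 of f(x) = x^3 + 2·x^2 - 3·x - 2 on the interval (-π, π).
b_2 = (1/π) ∫_{-π}^{π} f(x)·sin(2x) dx.
Evaluate the integral (use parity and integration by parts as needed): b_2 = 9/2 - π^2.

Final answer: 9/2 - π^2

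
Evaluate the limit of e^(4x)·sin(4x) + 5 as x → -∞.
Evaluate the dominant behaviour as x → -∞; each term tends to a finite value or vanishes.
Limit = 5.

Final answer: 5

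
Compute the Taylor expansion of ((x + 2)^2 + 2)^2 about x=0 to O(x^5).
x^4 + 8·x^3 + 28·x^2 + 48·x + 36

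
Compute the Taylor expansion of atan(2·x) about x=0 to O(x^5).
-8·x^3/3 + 2·x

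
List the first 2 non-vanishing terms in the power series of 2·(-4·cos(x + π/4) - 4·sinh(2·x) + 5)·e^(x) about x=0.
-6·x - 4·√(2) + 10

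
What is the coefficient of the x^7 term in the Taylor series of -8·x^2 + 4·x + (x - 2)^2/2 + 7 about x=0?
Expand to order 7: -8·x^2 + 4·x + (x - 2)^2/2 + 7 = -15·x^2/2 + 2·x + 9 + O(x^8).
The coefficient of x^7 is 0.

Final answer: 0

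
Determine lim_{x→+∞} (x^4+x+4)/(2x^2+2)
This is an ∞/∞ indeterminate form as x → +∞.
Divide numerator and denominator by x^4 and let the lower-order terms vanish; the numerator's degree 4 exceeds the denominator's degree 2, so the quotient diverges.
Limit = ∞.

Final answer: ∞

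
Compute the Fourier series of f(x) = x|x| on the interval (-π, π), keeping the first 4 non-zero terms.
(-8 + 2·π^2)·sin(x)/π - π·sin(2·x) + (-8 + 18·π^2)·sin(3·x)/(27·π) - π·sin(4·x)/2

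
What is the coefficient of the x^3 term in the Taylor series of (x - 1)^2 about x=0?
Expand to order 3: (x - 1)^2 = x^2 - 2·x + 1 + O(x^4).
The coefficient of x^3 is 0.

Final answer: 0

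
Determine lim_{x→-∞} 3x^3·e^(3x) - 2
The product is a 0·∞ indeterminate form at x → -∞.
Rewrite the product as 3x^3 / e^(-3x) (an ∞/∞ form) and apply L'Hôpital, or use the standard hierarchy e^(3|x|) ≫ |x^3| as x → -∞.
The indeterminate product → 0, so the limit = -2.

Final answer: -2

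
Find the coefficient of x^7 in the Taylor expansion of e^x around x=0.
Expand to order 7: e^x = x^7/5040 + x^6/720 + x^5/120 + x^4/24 + x^3/6 + x^2/2 + x + 1 + O(x^8).
The coefficient of x^7 is 1/5040.

Final answer: 1/5040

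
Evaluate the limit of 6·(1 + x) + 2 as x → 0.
Direct substitution at x = 0 gives 8.

Final answer: 8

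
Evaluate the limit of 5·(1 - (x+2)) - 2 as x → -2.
Direct substitution at x = -2 gives 3.

Final answer: 3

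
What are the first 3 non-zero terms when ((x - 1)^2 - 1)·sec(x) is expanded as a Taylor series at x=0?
-x^3 + x^2 - 2·x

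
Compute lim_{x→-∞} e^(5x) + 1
Evaluate the dominant behaviour as x → -∞; each term tends to a finite value or vanishes.
Limit = 1.

Final answer: 1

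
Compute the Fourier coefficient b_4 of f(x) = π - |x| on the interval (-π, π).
b_4 = (1/π) ∫_{-π}^{π} f(x)·sin(4x) dx.
Evaluate the integral (use parity and integration by parts as needed): b_4 = 0.

Final answer: 0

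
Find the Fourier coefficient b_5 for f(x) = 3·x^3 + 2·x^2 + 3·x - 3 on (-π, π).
b_5 = (1/π) ∫_{-π}^{π} f(x)·sin(5x) dx.
Evaluate the integral (use parity and integration by parts as needed): b_5 = 114/125 + 6·π^2/5.

Final answer: 114/125 + 6·π^2/5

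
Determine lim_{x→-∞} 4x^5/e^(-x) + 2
The quotient is an ∞/∞ indeterminate form as x → -∞.
Compare growth rates of the dominant terms (exponentials ≫ polynomials ≫ logarithms), or apply L'Hôpital's rule; the quotient → 0.
Adding the constant: 0 + 2 = 2. Limit = 2.

Final answer: 2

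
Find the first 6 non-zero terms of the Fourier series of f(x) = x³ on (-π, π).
(-12 + 2·π^2)·sin(x) + (3/2 - π^2)·sin(2·x) + (-4/9 + 2·π^2/3)·sin(3·x) + (3/16 - π^2/2)·sin(4·x) + (-12/125 + 2·π^2/5)·sin(5·x) + (1/18 - π^2/3)·sin(6·x)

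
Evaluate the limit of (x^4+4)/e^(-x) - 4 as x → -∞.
The quotient is an ∞/∞ indeterminate form as x → -∞.
Compare growth rates of the dominant terms (exponentials ≫ polynomials ≫ logarithms), or apply L'Hôpital's rule; the quotient → 0.
Adding the constant: 0 - 4 = -4. Limit = -4.

Final answer: -4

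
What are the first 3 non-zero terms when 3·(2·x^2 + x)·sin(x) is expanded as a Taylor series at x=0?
-x^4/2 + 6·x^3 + 3·x^2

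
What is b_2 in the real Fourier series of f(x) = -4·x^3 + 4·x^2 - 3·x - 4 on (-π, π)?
b_2 = (1/π) ∫_{-π}^{π} f(x)·sin(2x) dx.
Evaluate the integral (use parity and integration by parts as needed): b_2 = -3 + 4·π^2.

Final answer: -3 + 4·π^2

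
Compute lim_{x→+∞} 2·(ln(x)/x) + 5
Evaluate the dominant behaviour as x → +∞; each term tends to a finite value or vanishes.
Limit = 5.

Final answer: 5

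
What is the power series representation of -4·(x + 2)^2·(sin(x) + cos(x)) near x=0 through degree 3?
20·x^3/3 - 12·x^2 - 32·x - 16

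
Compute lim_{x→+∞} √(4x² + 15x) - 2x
As x → +∞: multiply by the conjugate to get (15x)/(√(4x²+15x)+2x); the denominator ~ 4x, so the limit is 15/4.
Limit = 15/4.

Final answer: 15/4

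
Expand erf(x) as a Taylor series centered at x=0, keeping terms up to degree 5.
x^5/(5·√(π)) - 2·x^3/(3·√(π)) + 2·x/√(π)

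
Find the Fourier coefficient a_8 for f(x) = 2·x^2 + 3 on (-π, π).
a_8 = (1/π) ∫_{-π}^{π} f(x)·cos(8x) dx.
Evaluate the integral (use parity and integration by parts as needed): a_8 = 1/8.

Final answer: 1/8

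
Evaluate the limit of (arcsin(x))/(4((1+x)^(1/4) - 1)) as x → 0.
Both numerator and denominator → 0 as x → 0; this is a 0/0 indeterminate form.
Expand each to leading order near x = 0: numerator ~ x, denominator ~ x.
The limit of the ratio is 1.

Final answer: 1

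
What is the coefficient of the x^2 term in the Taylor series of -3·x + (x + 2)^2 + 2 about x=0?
Expand to order 2: -3·x + (x + 2)^2 + 2 = x^2 + x + 6 + O(x^3).
The coefficient of x^2 is 1.

Final answer: 1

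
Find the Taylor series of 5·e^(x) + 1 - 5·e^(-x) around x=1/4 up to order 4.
(-5 + e^(1/4) + 5·e^(1/2))·e^(-1/4) + (5 + 5·e^(1/2))·e^(-1/4)·(x - 1/4) + (-5 + 5·e^(1/2))·e^(-1/4)·(x - 1/4)^2/2 + (5 + 5·e^(1/2))·e^(-1/4)·(x - 1/4)^3/6 + (-5 + 5·e^(1/2))·e^(-1/4)·(x - 1/4)^4/24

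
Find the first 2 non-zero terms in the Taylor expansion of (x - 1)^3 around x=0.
3·x - 1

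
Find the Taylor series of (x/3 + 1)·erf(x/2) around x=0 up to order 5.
x^5/(160·√(π)) - x^4/(36·√(π)) - x^3/(12·√(π)) + x^2/(3·√(π)) + x/√(π)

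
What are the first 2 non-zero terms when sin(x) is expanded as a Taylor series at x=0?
-x^3/6 + x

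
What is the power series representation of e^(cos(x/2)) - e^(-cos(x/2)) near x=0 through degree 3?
x^2·(-e/8 - e^(-1)/8) - e^(-1) + e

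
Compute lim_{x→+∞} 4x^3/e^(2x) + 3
The quotient is an ∞/∞ indeterminate form as x → +∞.
The exponential denominator e^(2x) dominates the polynomial numerator (e^x ≫ x^3 as x → ∞), so the quotient → 0.
Adding the constant: 0 + 3 = 3. Limit = 3.

Final answer: 3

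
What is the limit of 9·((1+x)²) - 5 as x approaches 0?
Direct substitution at x = 0 gives 4.

Final answer: 4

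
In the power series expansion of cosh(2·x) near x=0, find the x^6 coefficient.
Expand to order 6: cosh(2·x) = 4·x^6/45 + 2·x^4/3 + 2·x^2 + 1 + O(x^7).
The coefficient of x^6 is 4/45.

Final answer: 4/45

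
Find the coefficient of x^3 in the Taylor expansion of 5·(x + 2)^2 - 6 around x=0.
Expand to order 3: 5·(x + 2)^2 - 6 = 5·x^2 + 20·x + 14 + O(x^4).
The coefficient of x^3 is 0.

Final answer: 0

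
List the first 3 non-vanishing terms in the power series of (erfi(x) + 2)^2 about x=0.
4·x^2/π + 8·x/√(π) + 4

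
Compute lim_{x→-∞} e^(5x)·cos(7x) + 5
Evaluate the dominant behaviour as x → -∞; each term tends to a finite value or vanishes.
Limit = 5.

Final answer: 5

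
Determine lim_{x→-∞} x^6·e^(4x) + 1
The product is a 0·∞ indeterminate form at x → -∞.
Rewrite the product as x^6 / e^(-4x) (an ∞/∞ form) and apply L'Hôpital, or use the standard hierarchy e^(4|x|) ≫ |x^6| as x → -∞.
The indeterminate product → 0, so the limit = 1.

Final answer: 1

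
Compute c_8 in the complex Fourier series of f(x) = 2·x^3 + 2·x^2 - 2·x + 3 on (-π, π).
Compute the real Fourier coefficients first: a_8 = 1/8, b_8 = 35/64 - π^2/2.
Then c_8 = (a_8 − i·b_8)/2 = 1/16 - 35·i/128 + i·π^2/4.

Final answer: 1/16 - 35·i/128 + i·π^2/4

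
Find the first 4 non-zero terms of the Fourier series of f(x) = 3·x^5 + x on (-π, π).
(-120·π^2 + 6·π^4 + 722)·sin(x) + (-3·π^4 - 47/2 + 15·π^2)·sin(2·x) + (-40·π^2/9 + 98/27 + 2·π^4)·sin(3·x) + (-3·π^4/2 - 77/64 + 15·π^2/8)·sin(4·x)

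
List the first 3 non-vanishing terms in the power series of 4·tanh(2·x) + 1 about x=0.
-32·x^3/3 + 8·x + 1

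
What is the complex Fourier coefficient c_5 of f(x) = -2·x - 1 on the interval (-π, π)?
Compute the real Fourier coefficients first: a_5 = 0, b_5 = -4/5.
Then c_5 = (a_5 − i·b_5)/2 = 2·i/5.

Final answer: 2·i/5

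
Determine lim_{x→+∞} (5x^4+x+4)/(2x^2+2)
This is an ∞/∞ indeterminate form as x → +∞.
Divide numerator and denominator by x^4 and let the lower-order terms vanish; the numerator's degree 4 exceeds the denominator's degree 2, so the quotient diverges.
Limit = ∞.

Final answer: ∞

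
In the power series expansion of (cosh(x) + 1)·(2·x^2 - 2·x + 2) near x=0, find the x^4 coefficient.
Expand to order 4: (cosh(x) + 1)·(2·x^2 - 2·x + 2) = 13·x^4/12 - x^3 + 5·x^2 - 4·x + 4 + O(x^5).
The coefficient of x^4 is 13/12.

Final answer: 13/12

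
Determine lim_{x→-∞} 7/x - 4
Evaluate the dominant behaviour as x → -∞; each term tends to a finite value or vanishes.
Limit = -4.

Final answer: -4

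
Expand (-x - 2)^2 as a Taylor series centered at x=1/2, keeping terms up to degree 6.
25/4 + 5·(x - 1/2) + (x - 1/2)^2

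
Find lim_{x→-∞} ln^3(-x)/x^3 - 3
The quotient is an ∞/∞ indeterminate form as x → -∞.
Compare growth rates of the dominant terms (exponentials ≫ polynomials ≫ logarithms), or apply L'Hôpital's rule; the quotient → 0.
Adding the constant: 0 - 3 = -3. Limit = -3.

Final answer: -3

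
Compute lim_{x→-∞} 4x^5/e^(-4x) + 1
The quotient is an ∞/∞ indeterminate form as x → -∞.
Compare growth rates of the dominant terms (exponentials ≫ polynomials ≫ logarithms), or apply L'Hôpital's rule; the quotient → 0.
Adding the constant: 0 + 1 = 1. Limit = 1.

Final answer: 1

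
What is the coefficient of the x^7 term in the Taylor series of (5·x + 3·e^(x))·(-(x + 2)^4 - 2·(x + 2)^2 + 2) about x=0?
Expand to order 7: (5·x + 3·e^(x))·(-(x + 2)^4 - 2·(x + 2)^2 + 2) = -1957·x^7/840 - 1181·x^6/120 - 771·x^5/20 - 515·x^4/4 - 303·x^3 - 431·x^2 - 296·x - 66 + O(x^8).
The coefficient of x^7 is -1957/840.

Final answer: -1957/840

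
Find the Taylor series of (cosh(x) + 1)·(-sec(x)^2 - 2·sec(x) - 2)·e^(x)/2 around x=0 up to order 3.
-49·x^3/12 - 23·x^2/4 - 5·x - 5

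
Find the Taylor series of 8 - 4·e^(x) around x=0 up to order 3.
-2·x^3/3 - 2·x^2 - 4·x + 4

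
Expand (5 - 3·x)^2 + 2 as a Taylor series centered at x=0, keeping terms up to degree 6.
9·x^2 - 30·x + 27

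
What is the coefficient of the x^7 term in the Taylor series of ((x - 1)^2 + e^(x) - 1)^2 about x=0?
Expand to order 7: ((x - 1)^2 + e^(x) - 1)^2 = 23·x^7/630 + 5·x^6/36 + 13·x^5/30 + 2·x^4 - 8·x^3/3 + 4·x^2 - 2·x + 1 + O(x^8).
The coefficient of x^7 is 23/630.

Final answer: 23/630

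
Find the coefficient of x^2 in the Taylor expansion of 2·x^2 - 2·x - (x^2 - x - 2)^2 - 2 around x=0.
Expand to order 2: 2·x^2 - 2·x - (x^2 - x - 2)^2 - 2 = 5·x^2 - 6·x - 6 + O(x^3).
The coefficient of x^2 is 5.

Final answer: 5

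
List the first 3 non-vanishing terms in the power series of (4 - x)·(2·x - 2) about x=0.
-2·x^2 + 10·x - 8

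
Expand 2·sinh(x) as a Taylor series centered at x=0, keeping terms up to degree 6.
x^5/60 + x^3/3 + 2·x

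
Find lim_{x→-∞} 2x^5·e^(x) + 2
The product is a 0·∞ indeterminate form at x → -∞.
Rewrite the product as 2x^5 / e^(-x) (an ∞/∞ form) and apply L'Hôpital, or use the standard hierarchy e^(|x|) ≫ |x^5| as x → -∞.
The indeterminate product → 0, so the limit = 2.

Final answer: 2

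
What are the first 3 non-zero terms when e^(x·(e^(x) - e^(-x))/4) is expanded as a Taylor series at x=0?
5·x^4/24 + x^2/2 + 1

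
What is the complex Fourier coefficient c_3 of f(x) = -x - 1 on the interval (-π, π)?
Compute the real Fourier coefficients first: a_3 = 0, b_3 = -2/3.
Then c_3 = (a_3 − i·b_3)/2 = i/3.

Final answer: i/3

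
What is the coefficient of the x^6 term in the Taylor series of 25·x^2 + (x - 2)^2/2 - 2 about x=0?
Expand to order 6: 25·x^2 + (x - 2)^2/2 - 2 = 51·x^2/2 - 2·x + O(x^7).
The coefficient of x^6 is 0.

Final answer: 0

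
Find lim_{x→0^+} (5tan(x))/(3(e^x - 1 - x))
Both numerator and denominator → 0 as x → 0^+; this is a 0/0 indeterminate form.
Expand each to leading order near x = 0: numerator ~ 5·x, denominator ~ 3·x^2/2.
The limit of the ratio is ∞.

Final answer: ∞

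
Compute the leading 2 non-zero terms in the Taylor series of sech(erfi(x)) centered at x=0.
-2·x^2/π + 1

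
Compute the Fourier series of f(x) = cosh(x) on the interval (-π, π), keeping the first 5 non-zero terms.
-cos(x)·sinh(π)/π + 2·cos(2·x)·sinh(π)/(5·π) - cos(3·x)·sinh(π)/(5·π) + 2·cos(4·x)·sinh(π)/(17·π) + sinh(π)/π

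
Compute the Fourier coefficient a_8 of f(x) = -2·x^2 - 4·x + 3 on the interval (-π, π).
a_8 = (1/π) ∫_{-π}^{π} f(x)·cos(8x) dx.
Evaluate the integral (use parity and integration by parts as needed): a_8 = -1/8.

Final answer: -1/8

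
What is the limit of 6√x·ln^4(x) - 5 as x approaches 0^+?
The product is a 0·∞ indeterminate form at x → 0⁺.
Rewrite the product as 6·ln^4(x) / x^(-1/2) and apply L'Hôpital, or use the standard hierarchy x^(-1/2) ≫ |ln x|^4 as x → 0⁺.
The indeterminate product → 0, so the limit = -5.

Final answer: -5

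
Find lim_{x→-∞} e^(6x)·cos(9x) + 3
Evaluate the dominant behaviour as x → -∞; each term tends to a finite value or vanishes.
Limit = 3.

Final answer: 3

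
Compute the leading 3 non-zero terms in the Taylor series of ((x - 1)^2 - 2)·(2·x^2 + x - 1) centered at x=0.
-5·x^2 + x + 1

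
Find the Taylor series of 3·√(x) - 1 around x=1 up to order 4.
2 + 3·(x - 1)/2 - 3·(x - 1)^2/8 + 3·(x - 1)^3/16 - 15·(x - 1)^4/128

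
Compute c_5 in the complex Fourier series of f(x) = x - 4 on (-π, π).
Compute the real Fourier coefficients first: a_5 = 0, b_5 = 2/5.
Then c_5 = (a_5 − i·b_5)/2 = -i/5.

Final answer: -i/5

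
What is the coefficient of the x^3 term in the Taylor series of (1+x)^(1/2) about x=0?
Expand to order 3: (1+x)^(1/2) = x^3/16 - x^2/8 + x/2 + 1 + O(x^4).
The coefficient of x^3 is 1/16.

Final answer: 1/16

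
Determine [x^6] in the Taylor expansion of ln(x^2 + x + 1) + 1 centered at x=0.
Expand to order 6: ln(x^2 + x + 1) + 1 = -x^6/3 + x^5/5 + x^4/4 - 2·x^3/3 + x^2/2 + x + 1 + O(x^7).
The coefficient of x^6 is -1/3.

Final answer: -1/3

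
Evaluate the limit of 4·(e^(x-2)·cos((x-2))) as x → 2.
Direct substitution at x = 2 gives 4.

Final answer: 4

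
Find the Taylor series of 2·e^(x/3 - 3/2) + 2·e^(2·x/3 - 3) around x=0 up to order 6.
x^6·(e^(-3/2)/262440 + 8·e^(-3)/32805) + x^5·(e^(-3/2)/14580 + 8·e^(-3)/3645) + x^4·(e^(-3/2)/972 + 4·e^(-3)/243) + x^3·(e^(-3/2)/81 + 8·e^(-3)/81) + x^2·(4·e^(-3)/9 + e^(-3/2)/9) + x·(4·e^(-3)/3 + 2·e^(-3/2)/3) + 2·e^(-3) + 2·e^(-3/2)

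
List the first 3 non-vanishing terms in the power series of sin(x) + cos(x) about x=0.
-x^2/2 + x + 1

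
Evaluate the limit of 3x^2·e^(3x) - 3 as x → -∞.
The product is a 0·∞ indeterminate form at x → -∞.
Rewrite the product as 3x^2 / e^(-3x) (an ∞/∞ form) and apply L'Hôpital, or use the standard hierarchy e^(3|x|) ≫ |x^2| as x → -∞.
The indeterminate product → 0, so the limit = -3.

Final answer: -3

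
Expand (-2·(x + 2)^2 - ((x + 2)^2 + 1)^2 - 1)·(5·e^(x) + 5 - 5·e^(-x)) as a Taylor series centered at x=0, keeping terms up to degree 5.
-119·x^5/2 - 165·x^4 - 1130·x^3/3 - 620·x^2 - 580·x - 170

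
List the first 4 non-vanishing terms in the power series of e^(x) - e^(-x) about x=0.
x^7/2520 + x^5/60 + x^3/3 + 2·x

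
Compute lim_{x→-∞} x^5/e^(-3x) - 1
The quotient is an ∞/∞ indeterminate form as x → -∞.
Compare growth rates of the dominant terms (exponentials ≫ polynomials ≫ logarithms), or apply L'Hôpital's rule; the quotient → 0.
Adding the constant: 0 - 1 = -1. Limit = -1.

Final answer: -1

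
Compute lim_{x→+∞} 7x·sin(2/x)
As x → +∞: let u = 2/x → 0⁺; then 7·x·sin(2/x) = 7·2·sin(u)/u → 7·2·1 = 14.
Limit = 14.

Final answer: 14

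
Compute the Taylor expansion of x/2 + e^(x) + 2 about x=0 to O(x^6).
x^5/120 + x^4/24 + x^3/6 + x^2/2 + 3·x/2 + 3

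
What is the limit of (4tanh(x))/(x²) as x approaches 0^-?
Both numerator and denominator → 0 as x → 0^-; this is a 0/0 indeterminate form.
Expand each to leading order near x = 0: numerator ~ 4·x, denominator ~ x^2.
The limit of the ratio is -∞.

Final answer: -∞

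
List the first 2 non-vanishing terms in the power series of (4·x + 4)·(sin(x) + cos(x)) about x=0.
8·x + 4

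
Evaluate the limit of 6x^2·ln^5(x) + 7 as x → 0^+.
The product is a 0·∞ indeterminate form at x → 0⁺.
Rewrite the product as 6·ln^5(x) / x^(-2) and apply L'Hôpital, or use the standard hierarchy x^(-2) ≫ |ln x|^5 as x → 0⁺.
The indeterminate product → 0, so the limit = 7.

Final answer: 7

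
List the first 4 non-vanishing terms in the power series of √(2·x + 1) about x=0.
x^3/2 - x^2/2 + x + 1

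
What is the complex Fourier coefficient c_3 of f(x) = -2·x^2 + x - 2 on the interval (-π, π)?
Compute the real Fourier coefficients first: a_3 = 8/9, b_3 = 2/3.
Then c_3 = (a_3 − i·b_3)/2 = 4/9 - i/3.

Final answer: 4/9 - i/3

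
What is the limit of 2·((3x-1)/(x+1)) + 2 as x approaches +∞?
Evaluate the dominant behaviour as x → +∞; each term tends to a finite value or vanishes.
Limit = 8.

Final answer: 8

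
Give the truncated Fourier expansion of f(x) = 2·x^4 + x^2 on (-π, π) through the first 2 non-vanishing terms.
(92 - 16·π^2)·cos(x) + π^2/3 + 2·π^4/5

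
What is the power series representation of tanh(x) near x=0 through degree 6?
2·x^5/15 - x^3/3 + x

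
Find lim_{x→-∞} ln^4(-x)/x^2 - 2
The quotient is an ∞/∞ indeterminate form as x → -∞.
Compare growth rates of the dominant terms (exponentials ≫ polynomials ≫ logarithms), or apply L'Hôpital's rule; the quotient → 0.
Adding the constant: 0 - 2 = -2. Limit = -2.

Final answer: -2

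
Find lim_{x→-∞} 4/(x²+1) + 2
Evaluate the dominant behaviour as x → -∞; each term tends to a finite value or vanishes.
Limit = 2.

Final answer: 2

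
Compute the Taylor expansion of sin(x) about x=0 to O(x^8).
-x^7/5040 + x^5/120 - x^3/6 + x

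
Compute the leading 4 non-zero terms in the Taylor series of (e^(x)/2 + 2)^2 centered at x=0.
2·x^3/3 + 3·x^2/2 + 5·x/2 + 25/4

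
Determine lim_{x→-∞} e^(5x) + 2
Evaluate the dominant behaviour as x → -∞; each term tends to a finite value or vanishes.
Limit = 2.

Final answer: 2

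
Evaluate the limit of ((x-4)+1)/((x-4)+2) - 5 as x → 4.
Direct substitution at x = 4 gives -9/2.

Final answer: -9/2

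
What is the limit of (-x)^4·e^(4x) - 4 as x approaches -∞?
The product is a 0·∞ indeterminate form at x → -∞.
Rewrite the product as (-x)^4 / e^(-4x) (an ∞/∞ form) and apply L'Hôpital, or use the standard hierarchy e^(4|x|) ≫ |(-x)^4| as x → -∞.
The indeterminate product → 0, so the limit = -4.

Final answer: -4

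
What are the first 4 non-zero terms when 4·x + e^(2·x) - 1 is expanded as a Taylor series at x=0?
2·x^4/3 + 4·x^3/3 + 2·x^2 + 6·x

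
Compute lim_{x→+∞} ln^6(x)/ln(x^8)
This is an ∞/∞ indeterminate form as x → +∞.
Write ln(x^8) = 8·ln(x), reducing the quotient to ln^5(x)/8 → ∞.
Limit = ∞.

Final answer: ∞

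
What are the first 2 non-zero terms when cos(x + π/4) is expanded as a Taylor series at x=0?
-√(2)·x/2 + √(2)/2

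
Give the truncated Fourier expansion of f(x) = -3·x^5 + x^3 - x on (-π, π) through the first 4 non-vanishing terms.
(-734 - 6·π^4 + 122·π^2)·sin(x) + (-16·π^2 + 25 + 3·π^4)·sin(2·x) + (-2·π^4 - 110/27 + 46·π^2/9)·sin(3·x) + (-19·π^2/8 + 89/64 + 3·π^4/2)·sin(4·x)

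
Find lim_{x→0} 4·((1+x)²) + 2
Direct substitution at x = 0 gives 6.

Final answer: 6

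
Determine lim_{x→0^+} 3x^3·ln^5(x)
This is a 0·∞ indeterminate form at x → 0⁺.
Rewrite the product as 3·ln^5(x) / x^(-3) and apply L'Hôpital, or use the standard hierarchy x^(-3) ≫ |ln x|^5 as x → 0⁺.
The indeterminate product → 0, so the limit = 0.

Final answer: 0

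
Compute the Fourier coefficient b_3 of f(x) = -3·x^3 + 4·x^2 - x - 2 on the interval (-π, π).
b_3 = (1/π) ∫_{-π}^{π} f(x)·sin(3x) dx.
Evaluate the integral (use parity and integration by parts as needed): b_3 = 2/3 - 2·π^2.

Final answer: 2/3 - 2·π^2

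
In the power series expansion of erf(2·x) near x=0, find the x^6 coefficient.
Expand to order 6: erf(2·x) = 32·x^5/(5·√(π)) - 16·x^3/(3·√(π)) + 4·x/√(π) + O(x^7).
The coefficient of x^6 is 0.

Final answer: 0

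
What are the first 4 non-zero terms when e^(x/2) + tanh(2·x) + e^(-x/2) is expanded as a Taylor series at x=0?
-8·x^3/3 + x^2/4 + 2·x + 2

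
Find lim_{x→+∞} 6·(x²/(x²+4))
Evaluate the dominant behaviour as x → +∞; each term tends to a finite value or vanishes.
Limit = 6.

Final answer: 6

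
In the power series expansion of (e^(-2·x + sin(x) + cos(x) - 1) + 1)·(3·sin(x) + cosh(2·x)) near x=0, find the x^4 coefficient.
Expand to order 4: (e^(-2·x + sin(x) + cos(x) - 1) + 1)·(3·sin(x) + cosh(2·x)) = 59·x^4/24 - 17·x^3/6 + x^2 + 5·x + 2 + O(x^5).
The coefficient of x^4 is 59/24.

Final answer: 59/24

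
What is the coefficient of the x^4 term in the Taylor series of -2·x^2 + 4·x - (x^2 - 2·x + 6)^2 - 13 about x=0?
Expand to order 4: -2·x^2 + 4·x - (x^2 - 2·x + 6)^2 - 13 = -x^4 + 4·x^3 - 18·x^2 + 28·x - 49 + O(x^5).
The coefficient of x^4 is -1.

Final answer: -1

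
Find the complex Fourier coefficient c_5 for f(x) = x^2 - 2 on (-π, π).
Compute the real Fourier coefficients first: a_5 = -4/25, b_5 = 0.
Then c_5 = (a_5 − i·b_5)/2 = -2/25.

Final answer: -2/25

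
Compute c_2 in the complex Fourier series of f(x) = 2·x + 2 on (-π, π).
Compute the real Fourier coefficients first: a_2 = 0, b_2 = -2.
Then c_2 = (a_2 − i·b_2)/2 = i.

Final answer: i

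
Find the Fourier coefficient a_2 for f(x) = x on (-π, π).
a_2 = (1/π) ∫_{-π}^{π} f(x)·cos(2x) dx.
Evaluate the integral (use parity and integration by parts as needed): a_2 = 0.

Final answer: 0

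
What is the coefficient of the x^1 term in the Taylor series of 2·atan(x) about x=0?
Expand to order 1: 2·atan(x) = 2·x + O(x^2).
The coefficient of x^1 is 2.

Final answer: 2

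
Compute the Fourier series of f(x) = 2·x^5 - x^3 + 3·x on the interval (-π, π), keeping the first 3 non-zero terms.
(-82·π^2 + 4·π^4 + 498)·sin(x) + (-2·π^4 - 39/2 + 11·π^2)·sin(2·x) + (-98·π^2/27 + 358/81 + 4·π^4/3)·sin(3·x)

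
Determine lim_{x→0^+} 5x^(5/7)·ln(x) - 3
The product is a 0·∞ indeterminate form at x → 0⁺.
Rewrite the product as 5·ln(x) / x^(-5/7) and apply L'Hôpital, or use the standard hierarchy x^(-5/7) ≫ |ln x| as x → 0⁺.
The indeterminate product → 0, so the limit = -3.

Final answer: -3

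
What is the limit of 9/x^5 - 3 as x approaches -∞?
Evaluate the dominant behaviour as x → -∞; each term tends to a finite value or vanishes.
Limit = -3.

Final answer: -3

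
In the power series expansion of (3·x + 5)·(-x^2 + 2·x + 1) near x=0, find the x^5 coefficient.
Expand to order 5: (3·x + 5)·(-x^2 + 2·x + 1) = -3·x^3 + x^2 + 13·x + 5 + O(x^6).
The coefficient of x^5 is 0.

Final answer: 0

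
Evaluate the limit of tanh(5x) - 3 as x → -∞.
Evaluate the dominant behaviour as x → -∞; each term tends to a finite value or vanishes.
Limit = -4.

Final answer: -4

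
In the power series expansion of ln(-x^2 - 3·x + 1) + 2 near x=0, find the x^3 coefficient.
Expand to order 3: ln(-x^2 - 3·x + 1) + 2 = -12·x^3 - 11·x^2/2 - 3·x + 2 + O(x^4).
The coefficient of x^3 is -12.

Final answer: -12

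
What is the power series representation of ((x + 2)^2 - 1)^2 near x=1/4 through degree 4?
4225/256 + 585·(x - 1/4)/16 + 227·(x - 1/4)^2/8 + 9·(x - 1/4)^3 + (x - 1/4)^4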